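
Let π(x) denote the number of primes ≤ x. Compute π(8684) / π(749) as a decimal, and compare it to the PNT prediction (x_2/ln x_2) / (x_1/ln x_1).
π(8684)/π(749) = 1081/132 ≈ 8.1894;  PNT prediction ≈ 8.4614.

π(749) = 132 and π(8684) = 1081, so π(8684)/π(749) ≈ 8.1894. The PNT-predicted ratio is (8684/ln(8684)) / (749/ln(749)) ≈ 8.4614. The two agree to within a few percent, as expected.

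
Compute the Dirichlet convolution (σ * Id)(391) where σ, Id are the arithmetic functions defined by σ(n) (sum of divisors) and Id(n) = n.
(σ * Id)(391) = 1645

Divisors of 391: [1, 17, 23, 391]. For each d | 391:
  d = 1: σ(1) · Id(391/1) = 1 · 391 = 391
  d = 17: σ(17) · Id(391/17) = 18 · 23 = 414
  d = 23: σ(23) · Id(391/23) = 24 · 17 = 408
  d = 391: σ(391) · Id(391/391) = 432 · 1 = 432
Summing: (σ * Id)(391) = 391 + 414 + 408 + 432 = 1645.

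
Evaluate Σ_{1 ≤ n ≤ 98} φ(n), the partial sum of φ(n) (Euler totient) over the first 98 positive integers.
Σ_{n ≤ 98} φ(n) = 2944

Compute φ(n) for each 1 ≤ n ≤ 98: φ(1) = 1, φ(2) = 1, φ(3) = 2, φ(4) = 2, φ(5) = 4, φ(6) = 2, φ(7) = 6, φ(8) = 4, φ(9) = 6, φ(10) = 4, φ(11) = 10, φ(12) = 4, φ(13) = 12, φ(14) = 6, φ(15) = 8, φ(16) = 8, φ(17) = 16, φ(18) = 6, φ(19) = 18, φ(20) = 8, φ(21) = 12, φ(22) = 10, φ(23) = 22, φ(24) = 8, φ(25) = 20, φ(26) = 12, φ(27) = 18, φ(28) = 12, φ(29) = 28, φ(30) = 8, φ(31) = 30, φ(32) = 16, φ(33) = 20, φ(34) = 16, φ(35) = 24, φ(36) = 12, φ(37) = 36, φ(38) = 18, φ(39) = 24, φ(40) = 16, φ(41) = 40, φ(42) = 12, φ(43) = 42, φ(44) = 20, φ(45) = 24, φ(46) = 22, φ(47) = 46, φ(48) = 16, φ(49) = 42, φ(50) = 20, φ(51) = 32, φ(52) = 24, φ(53) = 52, φ(54) = 18, φ(55) = 40, φ(56) = 24, φ(57) = 36, φ(58) = 28, φ(59) = 58, φ(60) = 16, φ(61) = 60, φ(62) = 30, φ(63) = 36, φ(64) = 32, φ(65) = 48, φ(66) = 20, φ(67) = 66, φ(68) = 32, φ(69) = 44, φ(70) = 24, φ(71) = 70, φ(72) = 24, φ(73) = 72, φ(74) = 36, φ(75) = 40, φ(76) = 36, φ(77) = 60, φ(78) = 24, φ(79) = 78, φ(80) = 32, φ(81) = 54, φ(82) = 40, φ(83) = 82, φ(84) = 24, φ(85) = 64, φ(86) = 42, φ(87) = 56, φ(88) = 40, φ(89) = 88, φ(90) = 24, φ(91) = 72, φ(92) = 44, φ(93) = 60, φ(94) = 46, φ(95) = 72, φ(96) = 32, φ(97) = 96, φ(98) = 42. Summing all 98 values: 2944. (Average order: Σ_{n ≤ x} φ(n) ~ (3/π²) x². For x = 98, (3/π²)·98² ≈ 2919.27.)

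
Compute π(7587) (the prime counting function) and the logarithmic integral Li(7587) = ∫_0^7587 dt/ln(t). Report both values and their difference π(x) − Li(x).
π(7587) = 963;  Li(7587) ≈ 980.33;  π(x) − Li(x) ≈ -17.33.

Direct count of primes ≤ 7587 gives π(7587) = 963. Numerical evaluation of the logarithmic integral gives Li(7587) ≈ 980.33. The difference π(x) − Li(x) ≈ -17.33 is typically negative for small/moderate x (Li(x) overestimates), though Littlewood's theorem shows this sign changes infinitely often.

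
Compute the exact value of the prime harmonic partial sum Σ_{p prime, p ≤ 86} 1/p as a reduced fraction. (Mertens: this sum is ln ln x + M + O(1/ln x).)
Σ 1/p = 475714535349241099037539188841003/267064515689275851355624017992790

π(86) = 23, so the primes ≤ 86 are [2, 3, 5, 7, 11, 13, 17, 19, 23, 29, 31, 37, 41, 43, 47, 53, 59, 61, 67, 71, 73, 79, 83]. Summing 1/p over these primes: 475714535349241099037539188841003/267064515689275851355624017992790 ≈ 1.7813. Mertens estimate ln ln(86) + 0.2615 ≈ 1.7554.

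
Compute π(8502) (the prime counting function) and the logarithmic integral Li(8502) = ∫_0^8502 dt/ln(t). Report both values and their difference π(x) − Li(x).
π(8502) = 1060;  Li(8502) ≈ 1082.08;  π(x) − Li(x) ≈ -22.08.

Direct count of primes ≤ 8502 gives π(8502) = 1060. Numerical evaluation of the logarithmic integral gives Li(8502) ≈ 1082.08. The difference π(x) − Li(x) ≈ -22.08 is typically negative for small/moderate x (Li(x) overestimates), though Littlewood's theorem shows this sign changes infinitely often.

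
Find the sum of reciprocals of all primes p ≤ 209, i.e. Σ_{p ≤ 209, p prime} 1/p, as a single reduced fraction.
Σ 1/p = 15202313841027497739047080375538859939135227730139536997746371469607707132833646367/7799922041683461553249199106329813876687996789903550945093032474868511536164700810

π(209) = 46, so the primes ≤ 209 are [2, 3, 5, 7, 11, 13, 17, 19, 23, 29, 31, 37, 41, 43, 47, 53, 59, 61, 67, 71, 73, 79, 83, 89, 97, 101, 103, 107, 109, 113, 127, 131, 137, 139, 149, 151, 157, 163, 167, 173, 179, 181, 191, 193, 197, 199]. Summing 1/p over these primes: 15202313841027497739047080375538859939135227730139536997746371469607707132833646367/7799922041683461553249199106329813876687996789903550945093032474868511536164700810 ≈ 1.9490. Mertens estimate ln ln(209) + 0.2615 ≈ 1.9372.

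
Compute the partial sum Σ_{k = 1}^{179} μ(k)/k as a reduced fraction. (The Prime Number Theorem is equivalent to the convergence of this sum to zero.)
Σ μ(k)/k = -144087981517635476714028475868546320125145063113926500300851703048561/29819592777931214269172453467810429868925511217482600306406141434158090

Values of μ(k) for 1 ≤ k ≤ 179: μ(1) = 1, μ(2) = -1, μ(3) = -1, μ(5) = -1, μ(6) = 1, μ(7) = -1, μ(10) = 1, μ(11) = -1, μ(13) = -1, μ(14) = 1, μ(15) = 1, μ(17) = -1, μ(19) = -1, μ(21) = 1, μ(22) = 1, μ(23) = -1, μ(26) = 1, μ(29) = -1, μ(30) = -1, μ(31) = -1, μ(33) = 1, μ(34) = 1, μ(35) = 1, μ(37) = -1, μ(38) = 1, μ(39) = 1, μ(41) = -1, μ(42) = -1, μ(43) = -1, μ(46) = 1, μ(47) = -1, μ(51) = 1, μ(53) = -1, μ(55) = 1, μ(57) = 1, μ(58) = 1, μ(59) = -1, μ(61) = -1, μ(62) = 1, μ(65) = 1, μ(66) = -1, μ(67) = -1, μ(69) = 1, μ(70) = -1, μ(71) = -1, μ(73) = -1, μ(74) = 1, μ(77) = 1, μ(78) = -1, μ(79) = -1, μ(82) = 1, μ(83) = -1, μ(85) = 1, μ(86) = 1, μ(87) = 1, μ(89) = -1, μ(91) = 1, μ(93) = 1, μ(94) = 1, μ(95) = 1, μ(97) = -1, μ(101) = -1, μ(102) = -1, μ(103) = -1, μ(105) = -1, μ(106) = 1, μ(107) = -1, μ(109) = -1, μ(110) = -1, μ(111) = 1, μ(113) = -1, μ(114) = -1, μ(115) = 1, μ(118) = 1, μ(119) = 1, μ(122) = 1, μ(123) = 1, μ(127) = -1, μ(129) = 1, μ(130) = -1, μ(131) = -1, μ(133) = 1, μ(134) = 1, μ(137) = -1, μ(138) = -1, μ(139) = -1, μ(141) = 1, μ(142) = 1, μ(143) = 1, μ(145) = 1, μ(146) = 1, μ(149) = -1, μ(151) = -1, μ(154) = -1, μ(155) = 1, μ(157) = -1, μ(158) = 1, μ(159) = 1, μ(161) = 1, μ(163) = -1, μ(165) = -1, μ(166) = 1, μ(167) = -1, μ(170) = -1, μ(173) = -1, μ(174) = -1, μ(177) = 1, μ(178) = 1, μ(179) = -1, with μ = 0 on non-squarefree integers. Summing μ(k)/k for k where μ(k) ≠ 0 gives -144087981517635476714028475868546320125145063113926500300851703048561/29819592777931214269172453467810429868925511217482600306406141434158090 ≈ -0.0048. (PNT ⟺ this sum → 0 as n → ∞.)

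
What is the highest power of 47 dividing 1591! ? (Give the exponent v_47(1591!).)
v_47(1591!) = 33

Legendre's formula: v_p(n!) = Σ_{k ≥ 1} ⌊n / p^k⌋. For p = 47, n = 1591, the terms are:
  ⌊1591/47^1⌋ = ⌊1591/47⌋ = 33
(the next term ⌊1591/47^2⌋ = 0, terminating the sum). Summing: v_47(1591!) = 33 = 33.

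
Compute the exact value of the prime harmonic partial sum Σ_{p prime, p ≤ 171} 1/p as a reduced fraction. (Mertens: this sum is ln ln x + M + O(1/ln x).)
Σ 1/p = 1840793455149223796977553240989608507934961889604586193282330007699/962947420735983927056946215901134429196419130606213075415963491270

π(171) = 39, so the primes ≤ 171 are [2, 3, 5, 7, 11, 13, 17, 19, 23, 29, 31, 37, 41, 43, 47, 53, 59, 61, 67, 71, 73, 79, 83, 89, 97, 101, 103, 107, 109, 113, 127, 131, 137, 139, 149, 151, 157, 163, 167]. Summing 1/p over these primes: 1840793455149223796977553240989608507934961889604586193282330007699/962947420735983927056946215901134429196419130606213075415963491270 ≈ 1.9116. Mertens estimate ln ln(171) + 0.2615 ≈ 1.8989.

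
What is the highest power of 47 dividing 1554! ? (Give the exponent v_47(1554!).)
v_47(1554!) = 33

Legendre's formula: v_p(n!) = Σ_{k ≥ 1} ⌊n / p^k⌋. For p = 47, n = 1554, the terms are:
  ⌊1554/47^1⌋ = ⌊1554/47⌋ = 33
(the next term ⌊1554/47^2⌋ = 0, terminating the sum). Summing: v_47(1554!) = 33 = 33.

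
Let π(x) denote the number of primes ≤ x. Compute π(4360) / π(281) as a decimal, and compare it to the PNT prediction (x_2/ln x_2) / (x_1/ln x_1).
π(4360)/π(281) = 595/60 ≈ 9.9167;  PNT prediction ≈ 10.4394.

π(281) = 60 and π(4360) = 595, so π(4360)/π(281) ≈ 9.9167. The PNT-predicted ratio is (4360/ln(4360)) / (281/ln(281)) ≈ 10.4394. The two agree to within a few percent, as expected.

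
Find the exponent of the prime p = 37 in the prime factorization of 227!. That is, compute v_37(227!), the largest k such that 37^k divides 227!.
v_37(227!) = 6

Legendre's formula: v_p(n!) = Σ_{k ≥ 1} ⌊n / p^k⌋. For p = 37, n = 227, the terms are:
  ⌊227/37^1⌋ = ⌊227/37⌋ = 6
(the next term ⌊227/37^2⌋ = 0, terminating the sum). Summing: v_37(227!) = 6 = 6.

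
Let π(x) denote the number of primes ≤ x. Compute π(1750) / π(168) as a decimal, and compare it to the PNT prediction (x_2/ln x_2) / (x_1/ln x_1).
π(1750)/π(168) = 272/39 ≈ 6.9744;  PNT prediction ≈ 7.1477.

π(168) = 39 and π(1750) = 272, so π(1750)/π(168) ≈ 6.9744. The PNT-predicted ratio is (1750/ln(1750)) / (168/ln(168)) ≈ 7.1477. The two agree to within a few percent, as expected.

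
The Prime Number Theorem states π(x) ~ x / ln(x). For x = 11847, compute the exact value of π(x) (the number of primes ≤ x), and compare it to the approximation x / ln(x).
π(11847) = 1421;  x/ln(x) ≈ 1263.03;  relative error ≈ 11.12%.

Directly count primes up to 11847: π(11847) = 1421. The PNT approximation gives 11847/ln(11847) ≈ 11847/9.37983 ≈ 1263.03. Relative error (π(x) − x/ln(x)) / π(x) ≈ 11.12%; the approximation is known to undercount slightly (Li(x) is a better estimate).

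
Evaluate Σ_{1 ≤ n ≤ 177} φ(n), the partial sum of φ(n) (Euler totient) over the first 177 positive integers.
Σ_{n ≤ 177} φ(n) = 9566

Compute φ(n) for each 1 ≤ n ≤ 177: φ(1) = 1, φ(2) = 1, φ(3) = 2, φ(4) = 2, φ(5) = 4, φ(6) = 2, φ(7) = 6, φ(8) = 4, φ(9) = 6, φ(10) = 4, φ(11) = 10, φ(12) = 4, φ(13) = 12, φ(14) = 6, φ(15) = 8, φ(16) = 8, φ(17) = 16, φ(18) = 6, φ(19) = 18, φ(20) = 8, φ(21) = 12, φ(22) = 10, φ(23) = 22, φ(24) = 8, φ(25) = 20, φ(26) = 12, φ(27) = 18, φ(28) = 12, φ(29) = 28, φ(30) = 8, φ(31) = 30, φ(32) = 16, φ(33) = 20, φ(34) = 16, φ(35) = 24, φ(36) = 12, φ(37) = 36, φ(38) = 18, φ(39) = 24, φ(40) = 16, φ(41) = 40, φ(42) = 12, φ(43) = 42, φ(44) = 20, φ(45) = 24, φ(46) = 22, φ(47) = 46, φ(48) = 16, φ(49) = 42, φ(50) = 20, φ(51) = 32, φ(52) = 24, φ(53) = 52, φ(54) = 18, φ(55) = 40, φ(56) = 24, φ(57) = 36, φ(58) = 28, φ(59) = 58, φ(60) = 16, φ(61) = 60, φ(62) = 30, φ(63) = 36, φ(64) = 32, φ(65) = 48, φ(66) = 20, φ(67) = 66, φ(68) = 32, φ(69) = 44, φ(70) = 24, φ(71) = 70, φ(72) = 24, φ(73) = 72, φ(74) = 36, φ(75) = 40, φ(76) = 36, φ(77) = 60, φ(78) = 24, φ(79) = 78, φ(80) = 32, φ(81) = 54, φ(82) = 40, φ(83) = 82, φ(84) = 24, φ(85) = 64, φ(86) = 42, φ(87) = 56, φ(88) = 40, φ(89) = 88, φ(90) = 24, φ(91) = 72, φ(92) = 44, φ(93) = 60, φ(94) = 46, φ(95) = 72, φ(96) = 32, φ(97) = 96, φ(98) = 42, φ(99) = 60, φ(100) = 40, φ(101) = 100, φ(102) = 32, φ(103) = 102, φ(104) = 48, φ(105) = 48, φ(106) = 52, φ(107) = 106, φ(108) = 36, φ(109) = 108, φ(110) = 40, φ(111) = 72, φ(112) = 48, φ(113) = 112, φ(114) = 36, φ(115) = 88, φ(116) = 56, φ(117) = 72, φ(118) = 58, φ(119) = 96, φ(120) = 32, φ(121) = 110, φ(122) = 60, φ(123) = 80, φ(124) = 60, φ(125) = 100, φ(126) = 36, φ(127) = 126, φ(128) = 64, φ(129) = 84, φ(130) = 48, φ(131) = 130, φ(132) = 40, φ(133) = 108, φ(134) = 66, φ(135) = 72, φ(136) = 64, φ(137) = 136, φ(138) = 44, φ(139) = 138, φ(140) = 48, φ(141) = 92, φ(142) = 70, φ(143) = 120, φ(144) = 48, φ(145) = 112, φ(146) = 72, φ(147) = 84, φ(148) = 72, φ(149) = 148, φ(150) = 40, φ(151) = 150, φ(152) = 72, φ(153) = 96, φ(154) = 60, φ(155) = 120, φ(156) = 48, φ(157) = 156, φ(158) = 78, φ(159) = 104, φ(160) = 64, φ(161) = 132, φ(162) = 54, φ(163) = 162, φ(164) = 80, φ(165) = 80, φ(166) = 82, φ(167) = 166, φ(168) = 48, φ(169) = 156, φ(170) = 64, φ(171) = 108, φ(172) = 84, φ(173) = 172, φ(174) = 56, φ(175) = 120, φ(176) = 80, φ(177) = 116. Summing all 177 values: 9566. (Average order: Σ_{n ≤ x} φ(n) ~ (3/π²) x². For x = 177, (3/π²)·177² ≈ 9522.87.)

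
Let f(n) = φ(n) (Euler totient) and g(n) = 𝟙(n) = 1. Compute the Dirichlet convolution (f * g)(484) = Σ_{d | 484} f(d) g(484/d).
(φ * 𝟙)(484) = 484

Divisors of 484: [1, 2, 4, 11, 22, 44, 121, 242, 484]. For each d | 484:
  d = 1: φ(1) · 𝟙(484/1) = 1 · 1 = 1
  d = 2: φ(2) · 𝟙(484/2) = 1 · 1 = 1
  d = 4: φ(4) · 𝟙(484/4) = 2 · 1 = 2
  d = 11: φ(11) · 𝟙(484/11) = 10 · 1 = 10
  d = 22: φ(22) · 𝟙(484/22) = 10 · 1 = 10
  d = 44: φ(44) · 𝟙(484/44) = 20 · 1 = 20
  d = 121: φ(121) · 𝟙(484/121) = 110 · 1 = 110
  d = 242: φ(242) · 𝟙(484/242) = 110 · 1 = 110
  d = 484: φ(484) · 𝟙(484/484) = 220 · 1 = 220
Summing: (φ * 𝟙)(484) = 1 + 1 + 2 + 10 + 10 + 20 + 110 + 110 + 220 = 484.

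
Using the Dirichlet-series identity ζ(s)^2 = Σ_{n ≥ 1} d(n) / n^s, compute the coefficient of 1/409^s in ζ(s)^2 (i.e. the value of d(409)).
d(409) = 2

ζ(s)^2 = (Σ 1/m^s)(Σ 1/k^s). The coefficient of 1/n^s in the product is the number of ordered pairs (m, k) with mk = n, which equals d(n). For n = 409, divisors are [1, 409], so d(409) = 2.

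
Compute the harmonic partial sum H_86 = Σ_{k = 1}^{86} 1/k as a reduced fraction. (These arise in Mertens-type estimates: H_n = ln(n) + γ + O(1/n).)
H_86 = 3698356445237207772956045432953649519/734184632222154704090370027645633600

Direct summation: H_86 = 1 + 1/2 + ... + 1/86. The least common denominator is lcm(1, ..., 86) = 8076030954443701744994070304101969600; over this denominator the numerator is 8076030954443701744994070304101969600 + 4038015477221850872497035152050984800 + 2692010318147900581664690101367323200 + 2019007738610925436248517576025492400 + 1615206190888740348998814060820393920 + 1346005159073950290832345050683661600 + 1153718707777671677856295757728852800 + 1009503869305462718124258788012746200 + 897336772715966860554896700455774400 + 807603095444370174499407030410196960 + 734184632222154704090370027645633600 + 673002579536975145416172525341830800 + 621233150341823211153390023392459200 + 576859353888835838928147878864426400 + 538402063629580116332938020273464640 + 504751934652731359062129394006373100 + 475060644379041279117298253182468800 + 448668386357983430277448350227887200 + 425054260760194828683898437057998400 + 403801547722185087249703515205098480 + 384572902592557225952098585909617600 + 367092316111077352045185013822816800 + 351131780627987032391046534960955200 + 336501289768487572708086262670915400 + 323041238177748069799762812164078784 + 310616575170911605576695011696229600 + 299112257571988953518298900151924800 + 288429676944417919464073939432213200 + 278483826015300060172209320831102400 + 269201031814790058166469010136732320 + 260517127562700056290131300132321600 + 252375967326365679531064697003186550 + 244728210740718234696790009215211200 + 237530322189520639558649126591234400 + 230743741555534335571259151545770560 + 224334193178991715138724175113943600 + 218271106876856803918758656867620800 + 212527130380097414341949218528999200 + 207077716780607737051130007797486400 + 201900773861092543624851757602549240 + 196976364742529310853513909856145600 + 192286451296278612976049292954808800 + 187814673359155854534745821025627200 + 183546158055538676022592506911408400 + 179467354543193372110979340091154880 + 175565890313993516195523267480477600 + 171830445839227696702001495831956800 + 168250644884243786354043131335457700 + 164816958253953096836613679675550400 + 161520619088874034899881406082039392 + 158353548126347093039099417727489600 + 155308287585455802788347505848114800 + 152377942536673617830076798190603200 + 149556128785994476759149450075962400 + 146836926444430940818074005529126720 + 144214838472208959732036969716106600 + 141684753586731609561299479019332800 + 139241913007650030086104660415551200 + 136881880583791554999899496679694400 + 134600515907395029083234505068366160 + 132393950072847569590066726296753600 + 130258563781350028145065650066160800 + 128190967530852408650699528636539200 + 126187983663182839765532348501593275 + 124246630068364642230678004678491840 + 122364105370359117348395004607605600 + 120537775439458234999911497076148800 + 118765161094760319779324563295617200 + 117043926875995677463682178320318400 + 115371870777767167785629575772885280 + 113746914851319742887240426818337600 + 112167096589495857569362087556971800 + 110630561019776736232795483617835200 + 109135553438428401959379328433810400 + 107680412725916023266587604054692928 + 106263565190048707170974609264499600 + 104883518888879243441481432520804800 + 103538858390303868525565003898743200 + 102228239929667110696127472203822400 + 100950386930546271812425878801274620 + 99704085857329651172766300050641600 + 98488182371264655426756954928072800 + 97301577764381948734868316916891200 + 96143225648139306488024646477404400 + 95012128875808255823459650636493760 + 93907336679577927267372910512813600 = 40681920897609285502516499762490144709, so H_86 = 40681920897609285502516499762490144709/8076030954443701744994070304101969600; reducing by gcd(40681920897609285502516499762490144709, 8076030954443701744994070304101969600) = 11 gives 3698356445237207772956045432953649519/734184632222154704090370027645633600 ≈ 5.03737. (The PNT-adjacent estimate ln(86) + γ ≈ 5.03156 matches within O(1/n).)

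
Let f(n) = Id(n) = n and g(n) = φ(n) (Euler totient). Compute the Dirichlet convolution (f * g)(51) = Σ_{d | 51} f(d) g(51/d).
(Id * φ)(51) = 165

Divisors of 51: [1, 3, 17, 51]. For each d | 51:
  d = 1: Id(1) · φ(51/1) = 1 · 32 = 32
  d = 3: Id(3) · φ(51/3) = 3 · 16 = 48
  d = 17: Id(17) · φ(51/17) = 17 · 2 = 34
  d = 51: Id(51) · φ(51/51) = 51 · 1 = 51
Summing: (Id * φ)(51) = 32 + 48 + 34 + 51 = 165.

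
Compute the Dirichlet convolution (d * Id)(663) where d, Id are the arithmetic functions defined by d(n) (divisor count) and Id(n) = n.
(d * Id)(663) = 1425

Divisors of 663: [1, 3, 13, 17, 39, 51, 221, 663]. For each d | 663:
  d = 1: d(1) · Id(663/1) = 1 · 663 = 663
  d = 3: d(3) · Id(663/3) = 2 · 221 = 442
  d = 13: d(13) · Id(663/13) = 2 · 51 = 102
  d = 17: d(17) · Id(663/17) = 2 · 39 = 78
  d = 39: d(39) · Id(663/39) = 4 · 17 = 68
  d = 51: d(51) · Id(663/51) = 4 · 13 = 52
  d = 221: d(221) · Id(663/221) = 4 · 3 = 12
  d = 663: d(663) · Id(663/663) = 8 · 1 = 8
Summing: (d * Id)(663) = 663 + 442 + 102 + 78 + 68 + 52 + 12 + 8 = 1425.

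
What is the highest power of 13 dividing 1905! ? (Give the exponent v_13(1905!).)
v_13(1905!) = 157

Legendre's formula: v_p(n!) = Σ_{k ≥ 1} ⌊n / p^k⌋. For p = 13, n = 1905, the terms are:
  ⌊1905/13^1⌋ = ⌊1905/13⌋ = 146
  ⌊1905/13^2⌋ = ⌊1905/169⌋ = 11
(the next term ⌊1905/13^3⌋ = 0, terminating the sum). Summing: v_13(1905!) = 146 + 11 = 157.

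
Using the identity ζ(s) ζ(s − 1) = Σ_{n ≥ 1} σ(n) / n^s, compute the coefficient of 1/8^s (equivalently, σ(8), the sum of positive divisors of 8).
σ(8) = 15

In the product (Σ m^0/m^s)(Σ k / k^s) = Σ (Σ_{d | n} d) / n^s, the coefficient of 1/n^s is σ(n) = Σ_{d | n} d. For n = 8, divisors are [1, 2, 4, 8]; summing: σ(8) = 15.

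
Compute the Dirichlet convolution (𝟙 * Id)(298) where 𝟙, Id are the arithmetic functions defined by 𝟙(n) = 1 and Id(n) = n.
(𝟙 * Id)(298) = 450

Divisors of 298: [1, 2, 149, 298]. For each d | 298:
  d = 1: 𝟙(1) · Id(298/1) = 1 · 298 = 298
  d = 2: 𝟙(2) · Id(298/2) = 1 · 149 = 149
  d = 149: 𝟙(149) · Id(298/149) = 1 · 2 = 2
  d = 298: 𝟙(298) · Id(298/298) = 1 · 1 = 1
Summing: (𝟙 * Id)(298) = 298 + 149 + 2 + 1 = 450.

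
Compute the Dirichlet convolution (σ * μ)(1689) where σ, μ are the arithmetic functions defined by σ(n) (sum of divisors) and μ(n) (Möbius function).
(σ * μ)(1689) = 1689

Divisors of 1689: [1, 3, 563, 1689]. For each d | 1689:
  d = 1: σ(1) · μ(1689/1) = 1 · 1 = 1
  d = 3: σ(3) · μ(1689/3) = 4 · -1 = -4
  d = 563: σ(563) · μ(1689/563) = 564 · -1 = -564
  d = 1689: σ(1689) · μ(1689/1689) = 2256 · 1 = 2256
Summing: (σ * μ)(1689) = 1 + -4 + -564 + 2256 = 1689.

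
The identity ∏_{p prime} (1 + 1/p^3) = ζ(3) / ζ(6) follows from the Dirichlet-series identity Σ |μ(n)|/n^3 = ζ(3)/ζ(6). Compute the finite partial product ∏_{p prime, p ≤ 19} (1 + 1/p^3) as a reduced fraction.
∏ = 223851228120576/189501362017825

The primes p ≤ 19 are [2, 3, 5, 7, 11, 13, 17, 19]. For each, (1 + 1/p^3) = (p^3 + 1)/p^3. Multiplying these fractions over p ∈ [2, 3, 5, 7, 11, 13, 17, 19] gives 223851228120576/189501362017825. (In the limit P → ∞ this tends to ζ(3)/ζ(6).)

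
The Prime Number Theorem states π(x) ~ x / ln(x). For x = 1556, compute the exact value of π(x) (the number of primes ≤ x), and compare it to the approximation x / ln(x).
π(1556) = 245;  x/ln(x) ≈ 211.70;  relative error ≈ 13.59%.

Directly count primes up to 1556: π(1556) = 245. The PNT approximation gives 1556/ln(1556) ≈ 1556/7.34987 ≈ 211.70. Relative error (π(x) − x/ln(x)) / π(x) ≈ 13.59%; the approximation is known to undercount slightly (Li(x) is a better estimate).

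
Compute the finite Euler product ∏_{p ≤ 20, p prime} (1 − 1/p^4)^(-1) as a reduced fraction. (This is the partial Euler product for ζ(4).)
∏ = 7064087752265346803/6526834216796160000

The primes p ≤ 20 are [2, 3, 5, 7, 11, 13, 17, 19]. For each prime, (1 − 1/p^4)^(-1) = p^4 / (p^4 − 1). The product is (1 − 1/2^4)^(-1), (1 − 1/3^4)^(-1), (1 − 1/5^4)^(-1), (1 − 1/7^4)^(-1), (1 − 1/11^4)^(-1), (1 − 1/13^4)^(-1), (1 − 1/17^4)^(-1), (1 − 1/19^4)^(-1) = ∏ p^4 / (p^4 − 1) = 7064087752265346803/6526834216796160000.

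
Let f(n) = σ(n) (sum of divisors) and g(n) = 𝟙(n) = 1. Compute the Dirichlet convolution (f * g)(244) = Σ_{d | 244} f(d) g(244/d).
(σ * 𝟙)(244) = 693

Divisors of 244: [1, 2, 4, 61, 122, 244]. For each d | 244:
  d = 1: σ(1) · 𝟙(244/1) = 1 · 1 = 1
  d = 2: σ(2) · 𝟙(244/2) = 3 · 1 = 3
  d = 4: σ(4) · 𝟙(244/4) = 7 · 1 = 7
  d = 61: σ(61) · 𝟙(244/61) = 62 · 1 = 62
  d = 122: σ(122) · 𝟙(244/122) = 186 · 1 = 186
  d = 244: σ(244) · 𝟙(244/244) = 434 · 1 = 434
Summing: (σ * 𝟙)(244) = 1 + 3 + 7 + 62 + 186 + 434 = 693.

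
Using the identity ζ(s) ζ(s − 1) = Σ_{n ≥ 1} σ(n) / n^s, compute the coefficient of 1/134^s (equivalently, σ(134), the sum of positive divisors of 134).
σ(134) = 204

In the product (Σ m^0/m^s)(Σ k / k^s) = Σ (Σ_{d | n} d) / n^s, the coefficient of 1/n^s is σ(n) = Σ_{d | n} d. For n = 134, divisors are [1, 2, 67, 134]; summing: σ(134) = 204.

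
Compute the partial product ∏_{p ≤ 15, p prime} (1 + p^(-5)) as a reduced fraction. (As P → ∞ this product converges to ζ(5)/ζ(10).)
∏ = 3142700502292816/3033799133990625

The primes p ≤ 15 are [2, 3, 5, 7, 11, 13]. For each, (1 + 1/p^5) = (p^5 + 1)/p^5. Multiplying these fractions over p ∈ [2, 3, 5, 7, 11, 13] gives 3142700502292816/3033799133990625. (In the limit P → ∞ this tends to ζ(5)/ζ(10).)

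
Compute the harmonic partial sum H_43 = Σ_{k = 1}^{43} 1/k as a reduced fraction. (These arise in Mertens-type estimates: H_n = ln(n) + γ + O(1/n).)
H_43 = 532145396070491417/122332313750680800

Direct summation: H_43 = 1 + 1/2 + ... + 1/43. The least common denominator is lcm(1, ..., 43) = 9419588158802421600; over this denominator the numerator is 9419588158802421600 + 4709794079401210800 + 3139862719600807200 + 2354897039700605400 + 1883917631760484320 + 1569931359800403600 + 1345655451257488800 + 1177448519850302700 + 1046620906533602400 + 941958815880242160 + 856326196254765600 + 784965679900201800 + 724583704523263200 + 672827725628744400 + 627972543920161440 + 588724259925151350 + 554093421106024800 + 523310453266801200 + 495767797831706400 + 470979407940121080 + 448551817085829600 + 428163098127382800 + 409547311252279200 + 392482839950100900 + 376783526352096864 + 362291852261631600 + 348873635511200800 + 336413862814372200 + 324813384786290400 + 313986271960080720 + 303857682542013600 + 294362129962575675 + 285442065418255200 + 277046710553012400 + 269131090251497760 + 261655226633400600 + 254583463751416800 + 247883898915853200 + 241527901507754400 + 235489703970060540 + 229746052653717600 + 224275908542914800 + 219060189739591200 = 40975195497427839109, so H_43 = 40975195497427839109/9419588158802421600; reducing by gcd(40975195497427839109, 9419588158802421600) = 77 gives 532145396070491417/122332313750680800 ≈ 4.35000. (The PNT-adjacent estimate ln(43) + γ ≈ 4.33842 matches within O(1/n).)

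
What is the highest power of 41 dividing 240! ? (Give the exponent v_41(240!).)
v_41(240!) = 5

Legendre's formula: v_p(n!) = Σ_{k ≥ 1} ⌊n / p^k⌋. For p = 41, n = 240, the terms are:
  ⌊240/41^1⌋ = ⌊240/41⌋ = 5
(the next term ⌊240/41^2⌋ = 0, terminating the sum). Summing: v_41(240!) = 5 = 5.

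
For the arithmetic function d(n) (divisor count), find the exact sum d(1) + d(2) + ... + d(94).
Σ_{n ≤ 94} d(n) = 443

Compute d(n) for each 1 ≤ n ≤ 94: d(1) = 1, d(2) = 2, d(3) = 2, d(4) = 3, d(5) = 2, d(6) = 4, d(7) = 2, d(8) = 4, d(9) = 3, d(10) = 4, d(11) = 2, d(12) = 6, d(13) = 2, d(14) = 4, d(15) = 4, d(16) = 5, d(17) = 2, d(18) = 6, d(19) = 2, d(20) = 6, d(21) = 4, d(22) = 4, d(23) = 2, d(24) = 8, d(25) = 3, d(26) = 4, d(27) = 4, d(28) = 6, d(29) = 2, d(30) = 8, d(31) = 2, d(32) = 6, d(33) = 4, d(34) = 4, d(35) = 4, d(36) = 9, d(37) = 2, d(38) = 4, d(39) = 4, d(40) = 8, d(41) = 2, d(42) = 8, d(43) = 2, d(44) = 6, d(45) = 6, d(46) = 4, d(47) = 2, d(48) = 10, d(49) = 3, d(50) = 6, d(51) = 4, d(52) = 6, d(53) = 2, d(54) = 8, d(55) = 4, d(56) = 8, d(57) = 4, d(58) = 4, d(59) = 2, d(60) = 12, d(61) = 2, d(62) = 4, d(63) = 6, d(64) = 7, d(65) = 4, d(66) = 8, d(67) = 2, d(68) = 6, d(69) = 4, d(70) = 8, d(71) = 2, d(72) = 12, d(73) = 2, d(74) = 4, d(75) = 6, d(76) = 6, d(77) = 4, d(78) = 8, d(79) = 2, d(80) = 10, d(81) = 5, d(82) = 4, d(83) = 2, d(84) = 12, d(85) = 4, d(86) = 4, d(87) = 4, d(88) = 8, d(89) = 2, d(90) = 12, d(91) = 4, d(92) = 6, d(93) = 4, d(94) = 4. Summing all 94 values: 443. (Dirichlet's divisor formula: Σ_{n ≤ x} d(n) = x ln(x) + (2γ − 1) x + O(√x). For x = 94, the asymptotic estimate is ≈ 441.59.)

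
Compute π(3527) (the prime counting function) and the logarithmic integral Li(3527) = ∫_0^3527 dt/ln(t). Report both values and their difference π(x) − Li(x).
π(3527) = 492;  Li(3527) ≈ 507.91;  π(x) − Li(x) ≈ -15.91.

Direct count of primes ≤ 3527 gives π(3527) = 492. Numerical evaluation of the logarithmic integral gives Li(3527) ≈ 507.91. The difference π(x) − Li(x) ≈ -15.91 is typically negative for small/moderate x (Li(x) overestimates), though Littlewood's theorem shows this sign changes infinitely often.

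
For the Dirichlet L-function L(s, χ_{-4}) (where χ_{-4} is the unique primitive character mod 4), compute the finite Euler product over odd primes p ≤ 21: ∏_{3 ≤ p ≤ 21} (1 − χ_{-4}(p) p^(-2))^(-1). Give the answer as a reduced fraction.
∏ = 14933966047/16280616960

The odd primes p ≤ 21 are [3, 5, 7, 11, 13, 17, 19]. For each, χ(p) = 1 if p ≡ 1 mod 4, χ(p) = −1 if p ≡ 3 mod 4. Taking (1 − χ(p)/p^2)^(-1) = p^2/(p^2 − χ(p)): (1 − (-1)/3^2)^(-1) · (1 − (1)/5^2)^(-1) · (1 − (-1)/7^2)^(-1) · (1 − (-1)/11^2)^(-1) · (1 − (1)/13^2)^(-1) · (1 − (1)/17^2)^(-1) · (1 − (-1)/19^2)^(-1) = 14933966047/16280616960.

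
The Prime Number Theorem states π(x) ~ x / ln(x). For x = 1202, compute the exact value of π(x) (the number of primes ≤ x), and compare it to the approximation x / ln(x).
π(1202) = 197;  x/ln(x) ≈ 169.49;  relative error ≈ 13.96%.

Directly count primes up to 1202: π(1202) = 197. The PNT approximation gives 1202/ln(1202) ≈ 1202/7.09174 ≈ 169.49. Relative error (π(x) − x/ln(x)) / π(x) ≈ 13.96%; the approximation is known to undercount slightly (Li(x) is a better estimate).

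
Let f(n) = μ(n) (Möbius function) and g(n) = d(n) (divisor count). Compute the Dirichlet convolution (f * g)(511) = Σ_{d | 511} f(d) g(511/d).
(μ * d)(511) = 1

Divisors of 511: [1, 7, 73, 511]. For each d | 511:
  d = 1: μ(1) · d(511/1) = 1 · 4 = 4
  d = 7: μ(7) · d(511/7) = -1 · 2 = -2
  d = 73: μ(73) · d(511/73) = -1 · 2 = -2
  d = 511: μ(511) · d(511/511) = 1 · 1 = 1
Summing: (μ * d)(511) = 4 + -2 + -2 + 1 = 1.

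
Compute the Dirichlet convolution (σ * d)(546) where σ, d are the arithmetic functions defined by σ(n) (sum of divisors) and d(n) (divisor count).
(σ * d)(546) = 4800

Divisors of 546: [1, 2, 3, 6, 7, 13, 14, 21, 26, 39, 42, 78, 91, 182, 273, 546]. For each d | 546:
  d = 1: σ(1) · d(546/1) = 1 · 16 = 16
  d = 2: σ(2) · d(546/2) = 3 · 8 = 24
  d = 3: σ(3) · d(546/3) = 4 · 8 = 32
  d = 6: σ(6) · d(546/6) = 12 · 4 = 48
  d = 7: σ(7) · d(546/7) = 8 · 8 = 64
  d = 13: σ(13) · d(546/13) = 14 · 8 = 112
  d = 14: σ(14) · d(546/14) = 24 · 4 = 96
  d = 21: σ(21) · d(546/21) = 32 · 4 = 128
  d = 26: σ(26) · d(546/26) = 42 · 4 = 168
  d = 39: σ(39) · d(546/39) = 56 · 4 = 224
  d = 42: σ(42) · d(546/42) = 96 · 2 = 192
  d = 78: σ(78) · d(546/78) = 168 · 2 = 336
  d = 91: σ(91) · d(546/91) = 112 · 4 = 448
  d = 182: σ(182) · d(546/182) = 336 · 2 = 672
  d = 273: σ(273) · d(546/273) = 448 · 2 = 896
  d = 546: σ(546) · d(546/546) = 1344 · 1 = 1344
Summing: (σ * d)(546) = 16 + 24 + 32 + 48 + 64 + 112 + 96 + 128 + 168 + 224 + 192 + 336 + 448 + 672 + 896 + 1344 = 4800.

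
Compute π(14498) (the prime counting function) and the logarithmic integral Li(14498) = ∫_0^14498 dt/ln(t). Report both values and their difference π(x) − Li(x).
π(14498) = 1698;  Li(14498) ≈ 1724.33;  π(x) − Li(x) ≈ -26.33.

Direct count of primes ≤ 14498 gives π(14498) = 1698. Numerical evaluation of the logarithmic integral gives Li(14498) ≈ 1724.33. The difference π(x) − Li(x) ≈ -26.33 is typically negative for small/moderate x (Li(x) overestimates), though Littlewood's theorem shows this sign changes infinitely often.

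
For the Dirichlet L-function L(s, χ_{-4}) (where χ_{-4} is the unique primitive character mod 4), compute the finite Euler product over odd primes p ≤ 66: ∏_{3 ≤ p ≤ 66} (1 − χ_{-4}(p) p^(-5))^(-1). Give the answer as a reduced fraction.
∏ = 478212334295798677259125227573990358291095208018494528428976877948999059062284551009530475199/480056794509206891424767146601704797711651986953735424570384919662551238689346859653136384000

The odd primes p ≤ 66 are [3, 5, 7, 11, 13, 17, 19, 23, 29, 31, 37, 41, 43, 47, 53, 59, 61]. For each, χ(p) = 1 if p ≡ 1 mod 4, χ(p) = −1 if p ≡ 3 mod 4. Taking (1 − χ(p)/p^5)^(-1) = p^5/(p^5 − χ(p)): (1 − (-1)/3^5)^(-1) · (1 − (1)/5^5)^(-1) · (1 − (-1)/7^5)^(-1) · (1 − (-1)/11^5)^(-1) · (1 − (1)/13^5)^(-1) · (1 − (1)/17^5)^(-1) · (1 − (-1)/19^5)^(-1) · (1 − (-1)/23^5)^(-1) · (1 − (1)/29^5)^(-1) · (1 − (-1)/31^5)^(-1) · (1 − (1)/37^5)^(-1) · (1 − (1)/41^5)^(-1) · (1 − (-1)/43^5)^(-1) · (1 − (-1)/47^5)^(-1) · (1 − (1)/53^5)^(-1) · (1 − (-1)/59^5)^(-1) · (1 − (1)/61^5)^(-1) = 478212334295798677259125227573990358291095208018494528428976877948999059062284551009530475199/480056794509206891424767146601704797711651986953735424570384919662551238689346859653136384000.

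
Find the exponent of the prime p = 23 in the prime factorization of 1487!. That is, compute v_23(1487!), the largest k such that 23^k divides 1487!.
v_23(1487!) = 66

Legendre's formula: v_p(n!) = Σ_{k ≥ 1} ⌊n / p^k⌋. For p = 23, n = 1487, the terms are:
  ⌊1487/23^1⌋ = ⌊1487/23⌋ = 64
  ⌊1487/23^2⌋ = ⌊1487/529⌋ = 2
(the next term ⌊1487/23^3⌋ = 0, terminating the sum). Summing: v_23(1487!) = 64 + 2 = 66.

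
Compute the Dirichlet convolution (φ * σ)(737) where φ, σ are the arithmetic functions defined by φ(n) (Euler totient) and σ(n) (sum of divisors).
(φ * σ)(737) = 2948

Divisors of 737: [1, 11, 67, 737]. For each d | 737:
  d = 1: φ(1) · σ(737/1) = 1 · 816 = 816
  d = 11: φ(11) · σ(737/11) = 10 · 68 = 680
  d = 67: φ(67) · σ(737/67) = 66 · 12 = 792
  d = 737: φ(737) · σ(737/737) = 660 · 1 = 660
Summing: (φ * σ)(737) = 816 + 680 + 792 + 660 = 2948.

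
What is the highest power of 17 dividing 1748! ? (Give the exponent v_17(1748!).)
v_17(1748!) = 108

Legendre's formula: v_p(n!) = Σ_{k ≥ 1} ⌊n / p^k⌋. For p = 17, n = 1748, the terms are:
  ⌊1748/17^1⌋ = ⌊1748/17⌋ = 102
  ⌊1748/17^2⌋ = ⌊1748/289⌋ = 6
(the next term ⌊1748/17^3⌋ = 0, terminating the sum). Summing: v_17(1748!) = 102 + 6 = 108.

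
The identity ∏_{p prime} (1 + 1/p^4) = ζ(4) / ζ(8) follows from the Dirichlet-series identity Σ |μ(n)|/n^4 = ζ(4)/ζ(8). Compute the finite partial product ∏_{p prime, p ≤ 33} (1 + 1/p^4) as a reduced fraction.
∏ = 377183486665353545574471751056805902016576/349915921480385530721123181536044923530625

The primes p ≤ 33 are [2, 3, 5, 7, 11, 13, 17, 19, 23, 29, 31]. For each, (1 + 1/p^4) = (p^4 + 1)/p^4. Multiplying these fractions over p ∈ [2, 3, 5, 7, 11, 13, 17, 19, 23, 29, 31] gives 377183486665353545574471751056805902016576/349915921480385530721123181536044923530625. (In the limit P → ∞ this tends to ζ(4)/ζ(8).)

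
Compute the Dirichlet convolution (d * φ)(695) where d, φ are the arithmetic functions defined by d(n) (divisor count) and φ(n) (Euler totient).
(d * φ)(695) = 840

Divisors of 695: [1, 5, 139, 695]. For each d | 695:
  d = 1: d(1) · φ(695/1) = 1 · 552 = 552
  d = 5: d(5) · φ(695/5) = 2 · 138 = 276
  d = 139: d(139) · φ(695/139) = 2 · 4 = 8
  d = 695: d(695) · φ(695/695) = 4 · 1 = 4
Summing: (d * φ)(695) = 552 + 276 + 8 + 4 = 840.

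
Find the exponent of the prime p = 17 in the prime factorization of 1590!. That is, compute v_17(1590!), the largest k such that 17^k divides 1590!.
v_17(1590!) = 98

Legendre's formula: v_p(n!) = Σ_{k ≥ 1} ⌊n / p^k⌋. For p = 17, n = 1590, the terms are:
  ⌊1590/17^1⌋ = ⌊1590/17⌋ = 93
  ⌊1590/17^2⌋ = ⌊1590/289⌋ = 5
(the next term ⌊1590/17^3⌋ = 0, terminating the sum). Summing: v_17(1590!) = 93 + 5 = 98.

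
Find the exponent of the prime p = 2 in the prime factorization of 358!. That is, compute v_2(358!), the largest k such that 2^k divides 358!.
v_2(358!) = 353

Legendre's formula: v_p(n!) = Σ_{k ≥ 1} ⌊n / p^k⌋. For p = 2, n = 358, the terms are:
  ⌊358/2^1⌋ = ⌊358/2⌋ = 179
  ⌊358/2^2⌋ = ⌊358/4⌋ = 89
  ⌊358/2^3⌋ = ⌊358/8⌋ = 44
  ⌊358/2^4⌋ = ⌊358/16⌋ = 22
  ⌊358/2^5⌋ = ⌊358/32⌋ = 11
  ⌊358/2^6⌋ = ⌊358/64⌋ = 5
  ⌊358/2^7⌋ = ⌊358/128⌋ = 2
  ⌊358/2^8⌋ = ⌊358/256⌋ = 1
(the next term ⌊358/2^9⌋ = 0, terminating the sum). Summing: v_2(358!) = 179 + 89 + 44 + 22 + 11 + 5 + 2 + 1 = 353.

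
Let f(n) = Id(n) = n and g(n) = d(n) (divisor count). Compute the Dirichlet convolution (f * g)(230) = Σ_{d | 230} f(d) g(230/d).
(Id * d)(230) = 700

Divisors of 230: [1, 2, 5, 10, 23, 46, 115, 230]. For each d | 230:
  d = 1: Id(1) · d(230/1) = 1 · 8 = 8
  d = 2: Id(2) · d(230/2) = 2 · 4 = 8
  d = 5: Id(5) · d(230/5) = 5 · 4 = 20
  d = 10: Id(10) · d(230/10) = 10 · 2 = 20
  d = 23: Id(23) · d(230/23) = 23 · 4 = 92
  d = 46: Id(46) · d(230/46) = 46 · 2 = 92
  d = 115: Id(115) · d(230/115) = 115 · 2 = 230
  d = 230: Id(230) · d(230/230) = 230 · 1 = 230
Summing: (Id * d)(230) = 8 + 8 + 20 + 20 + 92 + 92 + 230 + 230 = 700.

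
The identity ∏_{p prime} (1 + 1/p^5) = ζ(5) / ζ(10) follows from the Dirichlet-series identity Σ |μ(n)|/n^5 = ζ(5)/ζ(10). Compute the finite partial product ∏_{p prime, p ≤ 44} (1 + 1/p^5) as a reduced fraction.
∏ = 337266640043527822041984546776597328186597199973708681183232/325579173304271359254907763799806016454065290452479278531405

The primes p ≤ 44 are [2, 3, 5, 7, 11, 13, 17, 19, 23, 29, 31, 37, 41, 43]. For each, (1 + 1/p^5) = (p^5 + 1)/p^5. Multiplying these fractions over p ∈ [2, 3, 5, 7, 11, 13, 17, 19, 23, 29, 31, 37, 41, 43] gives 337266640043527822041984546776597328186597199973708681183232/325579173304271359254907763799806016454065290452479278531405. (In the limit P → ∞ this tends to ζ(5)/ζ(10).)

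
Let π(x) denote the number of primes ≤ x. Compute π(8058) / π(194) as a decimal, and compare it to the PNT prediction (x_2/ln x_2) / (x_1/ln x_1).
π(8058)/π(194) = 1012/44 ≈ 23.0000;  PNT prediction ≈ 24.3269.

π(194) = 44 and π(8058) = 1012, so π(8058)/π(194) ≈ 23.0000. The PNT-predicted ratio is (8058/ln(8058)) / (194/ln(194)) ≈ 24.3269. The two agree to within a few percent, as expected.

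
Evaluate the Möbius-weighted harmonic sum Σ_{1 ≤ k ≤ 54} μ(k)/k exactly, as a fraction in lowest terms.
Σ μ(k)/k = -214765271462202733/10863052825730014910

Values of μ(k) for 1 ≤ k ≤ 54: μ(1) = 1, μ(2) = -1, μ(3) = -1, μ(5) = -1, μ(6) = 1, μ(7) = -1, μ(10) = 1, μ(11) = -1, μ(13) = -1, μ(14) = 1, μ(15) = 1, μ(17) = -1, μ(19) = -1, μ(21) = 1, μ(22) = 1, μ(23) = -1, μ(26) = 1, μ(29) = -1, μ(30) = -1, μ(31) = -1, μ(33) = 1, μ(34) = 1, μ(35) = 1, μ(37) = -1, μ(38) = 1, μ(39) = 1, μ(41) = -1, μ(42) = -1, μ(43) = -1, μ(46) = 1, μ(47) = -1, μ(51) = 1, μ(53) = -1, with μ = 0 on non-squarefree integers. Summing μ(k)/k for k where μ(k) ≠ 0 gives -214765271462202733/10863052825730014910 ≈ -0.0198. (PNT ⟺ this sum → 0 as n → ∞.)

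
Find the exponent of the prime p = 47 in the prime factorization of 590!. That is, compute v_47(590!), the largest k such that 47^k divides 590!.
v_47(590!) = 12

Legendre's formula: v_p(n!) = Σ_{k ≥ 1} ⌊n / p^k⌋. For p = 47, n = 590, the terms are:
  ⌊590/47^1⌋ = ⌊590/47⌋ = 12
(the next term ⌊590/47^2⌋ = 0, terminating the sum). Summing: v_47(590!) = 12 = 12.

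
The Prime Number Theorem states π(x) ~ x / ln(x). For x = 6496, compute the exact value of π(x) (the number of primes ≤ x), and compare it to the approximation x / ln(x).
π(6496) = 842;  x/ln(x) ≈ 739.95;  relative error ≈ 12.12%.

Directly count primes up to 6496: π(6496) = 842. The PNT approximation gives 6496/ln(6496) ≈ 6496/8.77894 ≈ 739.95. Relative error (π(x) − x/ln(x)) / π(x) ≈ 12.12%; the approximation is known to undercount slightly (Li(x) is a better estimate).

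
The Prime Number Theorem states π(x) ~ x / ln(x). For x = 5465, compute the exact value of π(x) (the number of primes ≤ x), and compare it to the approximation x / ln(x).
π(5465) = 721;  x/ln(x) ≈ 635.01;  relative error ≈ 11.93%.

Directly count primes up to 5465: π(5465) = 721. The PNT approximation gives 5465/ln(5465) ≈ 5465/8.60612 ≈ 635.01. Relative error (π(x) − x/ln(x)) / π(x) ≈ 11.93%; the approximation is known to undercount slightly (Li(x) is a better estimate).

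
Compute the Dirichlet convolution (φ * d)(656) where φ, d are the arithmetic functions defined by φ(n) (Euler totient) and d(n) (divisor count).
(φ * d)(656) = 1302

Divisors of 656: [1, 2, 4, 8, 16, 41, 82, 164, 328, 656]. For each d | 656:
  d = 1: φ(1) · d(656/1) = 1 · 10 = 10
  d = 2: φ(2) · d(656/2) = 1 · 8 = 8
  d = 4: φ(4) · d(656/4) = 2 · 6 = 12
  d = 8: φ(8) · d(656/8) = 4 · 4 = 16
  d = 16: φ(16) · d(656/16) = 8 · 2 = 16
  d = 41: φ(41) · d(656/41) = 40 · 5 = 200
  d = 82: φ(82) · d(656/82) = 40 · 4 = 160
  d = 164: φ(164) · d(656/164) = 80 · 3 = 240
  d = 328: φ(328) · d(656/328) = 160 · 2 = 320
  d = 656: φ(656) · d(656/656) = 320 · 1 = 320
Summing: (φ * d)(656) = 10 + 8 + 12 + 16 + 16 + 200 + 160 + 240 + 320 + 320 = 1302.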